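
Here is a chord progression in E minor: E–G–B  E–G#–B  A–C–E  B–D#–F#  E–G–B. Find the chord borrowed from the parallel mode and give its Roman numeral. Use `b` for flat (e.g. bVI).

In E minor (with V from harmonic minor) the diatonic chords are Em, F#dim, G, Am, B, C, D. Of the given chords, E–G–B = Em, A–C–E = Am and B–D#–F# = B are diatonic. But E–G#–B is foreign: the diatonic i on degree 1 is Em, whereas E comes from E major. It is labeled I.

I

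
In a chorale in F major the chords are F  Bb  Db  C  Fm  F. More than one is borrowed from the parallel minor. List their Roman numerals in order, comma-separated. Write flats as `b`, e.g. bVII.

The diatonic triads in F major are F, Gm, Am, Bb, C, Dm, Edim. F, Bb and C all belong to that set. But Db (Db–F–Ab) is foreign: the diatonic vi on degree 6 is Dm, whereas Db comes from F minor. It is labeled bVI. Fm (F–Ab–C) doesn't fit — on degree 1 F major would have F (I). Fm is the degree-1 chord of F minor, so it is the borrowed i.

bVI, i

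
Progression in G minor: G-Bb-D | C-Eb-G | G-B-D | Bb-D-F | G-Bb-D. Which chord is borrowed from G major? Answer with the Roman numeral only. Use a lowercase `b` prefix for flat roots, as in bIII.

I

G minor has the diatonic set Gm, Adim, Bb, Cm, D, Eb, F (with V from harmonic minor). Of the given chords, G–Bb–D = Gm, C–Eb–G = Cm and Bb–D–F = Bb are diatonic. G–B–D doesn't fit — on degree 1 G minor would have Gm (i). G is the degree-1 chord of G major, so it is the borrowed I.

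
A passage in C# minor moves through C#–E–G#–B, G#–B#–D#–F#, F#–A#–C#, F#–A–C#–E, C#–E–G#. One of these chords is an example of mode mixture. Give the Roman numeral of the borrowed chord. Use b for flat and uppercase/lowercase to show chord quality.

IV

The diatonic triads in C# minor (with V from harmonic minor) are C#m, D#dim, E, F#m, G#, A, B. C#–E–G#–B = C#m7, G#–B#–D#–F# = G#7, F#–A–C#–E = F#m7 and C#–E–G# = C#m all belong to that set. F#–A#–C# doesn't fit — on degree 4 C# minor would have F#m (iv). F# is the degree-4 chord of C# major, so it is the borrowed IV.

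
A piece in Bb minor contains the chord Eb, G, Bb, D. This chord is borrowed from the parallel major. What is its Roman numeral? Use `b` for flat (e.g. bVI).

Eb is scale degree 4 in Bb minor. Eb–G–Bb–D is a major-seventh chord — the form found in Bb major, not the diatonic iv (Ebm). Borrowed into Bb minor it is written IVmaj7.

IVmaj7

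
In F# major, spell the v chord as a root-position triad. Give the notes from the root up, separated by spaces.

C# E G#

v is built on scale degree 5, which is C# in both F# major and its parallel. Stacking thirds in F# minor on C# gives C#–E–G#.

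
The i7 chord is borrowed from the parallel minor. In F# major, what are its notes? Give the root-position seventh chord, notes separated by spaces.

F# A C# E

The root, F#, is scale degree 1 — the same note in F# major and F# minor; only the chord quality changes. In F# minor the chord on F# is F#–A–C#–E.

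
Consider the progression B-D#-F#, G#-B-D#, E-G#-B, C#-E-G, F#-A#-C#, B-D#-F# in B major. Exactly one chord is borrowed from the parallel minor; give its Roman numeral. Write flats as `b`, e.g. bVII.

The diatonic triads in B major are B, C#m, D#m, E, F#, G#m, A#dim. B–D#–F# = B, G#–B–D# = G#m, E–G#–B = E and F#–A#–C# = F# all belong to that set. But C#–E–G is foreign: the diatonic ii on degree 2 is C#m, whereas C#dim comes from B minor. It is labeled ii°.

ii°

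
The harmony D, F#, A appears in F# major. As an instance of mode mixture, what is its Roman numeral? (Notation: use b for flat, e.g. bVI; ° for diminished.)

bVI

D is the lowered form of scale degree 6 in F# major (the diatonic degree 6 is D#). D–F#–A is a major chord — the form found in F# minor, not the diatonic vi (D#m). Borrowed into F# major it is written bVI.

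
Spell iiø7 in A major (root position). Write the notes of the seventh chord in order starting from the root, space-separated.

B D F A

The root, B, is scale degree 2 — the same note in A major and A minor; only the chord quality changes. Building the half-diminished-seventh chord from the parallel minor on B: B–D–F–A.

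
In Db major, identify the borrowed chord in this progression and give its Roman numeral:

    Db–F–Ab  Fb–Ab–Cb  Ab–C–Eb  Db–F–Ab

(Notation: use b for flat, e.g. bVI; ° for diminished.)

bIII

Db major has the diatonic set Db, Ebm, Fm, Gb, Ab, Bbm, Cdim. Db–F–Ab = Db and Ab–C–Eb = Ab are both diatonic. Fb–Ab–Cb doesn't fit — on degree 3 Db major would have Fm (iii). Fb is the degree-3 chord of Db minor, so it is the borrowed bIII.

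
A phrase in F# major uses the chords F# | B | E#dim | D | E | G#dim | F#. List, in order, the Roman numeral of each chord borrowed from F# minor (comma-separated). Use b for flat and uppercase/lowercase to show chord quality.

The diatonic triads in F# major are F#, G#m, A#m, B, C#, D#m, E#dim. F#, B and E#dim all belong to that set. D (D–F#–A) is not: scale degree 6 in F# major carries D#m (vi). In F# minor the chord on that degree is D, so here it functions as bVI, borrowed from the parallel minor. E (E–G#–B) is not: scale degree 7 in F# major carries E#dim (vii°). In F# minor the chord on that degree is E, so here it functions as bVII, borrowed from the parallel minor. G#dim (G#–B–D) is not: scale degree 2 in F# major carries G#m (ii). In F# minor the chord on that degree is G#dim, so here it functions as ii°, borrowed from the parallel minor.

bVI, bVII, ii°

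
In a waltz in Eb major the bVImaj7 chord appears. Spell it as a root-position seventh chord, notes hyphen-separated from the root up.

The root of bVImaj7 is the lowered 6th degree: C becomes Cb. Building the major-seventh chord from the parallel minor on Cb: Cb–Eb–Gb–Bb.

Cb-Eb-Gb-Bb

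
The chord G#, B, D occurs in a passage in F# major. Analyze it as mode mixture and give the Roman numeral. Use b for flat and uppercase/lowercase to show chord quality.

The root G# is the diatonic 2nd degree of F# major; the borrowing shows in the chord quality. Diatonically F# major has G#m (ii) on that degree; G#–B–D is instead the diminished chord native to F# minor, so it takes the label ii°.

ii°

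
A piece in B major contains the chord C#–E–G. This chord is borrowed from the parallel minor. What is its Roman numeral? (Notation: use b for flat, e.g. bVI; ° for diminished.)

ii°

C# is scale degree 2 in B major. Diatonically B major has C#m (ii) on that degree; C#–E–G is instead the diminished chord native to B minor, so it takes the label ii°.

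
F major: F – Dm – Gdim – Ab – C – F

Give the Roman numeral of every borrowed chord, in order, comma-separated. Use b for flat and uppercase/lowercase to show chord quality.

ii°, bIII

The diatonic triads in F major are F, Gm, Am, Bb, C, Dm, Edim. F, Dm and C all belong to that set. But Gdim (G–Bb–Db) is foreign: the diatonic ii on degree 2 is Gm, whereas Gdim comes from F minor. It is labeled ii°. But Ab (Ab–C–Eb) is foreign: the diatonic iii on degree 3 is Am, whereas Ab comes from F minor. It is labeled bIII.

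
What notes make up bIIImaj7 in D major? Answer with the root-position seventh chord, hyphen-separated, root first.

F-A-C-E

The root of bIIImaj7 is the lowered 3rd degree: F# becomes F. Stacking thirds in D minor on F gives F–A–C–E.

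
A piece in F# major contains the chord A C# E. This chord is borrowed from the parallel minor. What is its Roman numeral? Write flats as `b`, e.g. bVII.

The root A is the lowered 3rd scale degree — diatonically F# major has A# there. Diatonically F# major has A#m (iii) on that degree; A–C#–E is instead the major chord native to F# minor, so it takes the label bIII.

bIII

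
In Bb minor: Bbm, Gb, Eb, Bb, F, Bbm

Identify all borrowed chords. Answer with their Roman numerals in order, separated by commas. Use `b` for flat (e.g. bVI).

IV, I

In Bb minor (with V from harmonic minor) the diatonic chords are Bbm, Cdim, Db, Ebm, F, Gb, Ab. Bbm, Gb and F all belong to that set. Eb (Eb–G–Bb) is not: scale degree 4 in Bb minor carries Ebm (iv). In Bb major the chord on that degree is Eb, so here it functions as IV, borrowed from the parallel major. But Bb (Bb–D–F) is foreign: the diatonic i on degree 1 is Bbm, whereas Bb comes from Bb major. It is labeled I.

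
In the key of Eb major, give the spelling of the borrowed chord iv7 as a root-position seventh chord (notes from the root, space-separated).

Ab Cb Eb Gb

iv7 is built on scale degree 4, which is Ab in both Eb major and its parallel. Building the minor-seventh chord from the parallel minor on Ab: Ab–Cb–Eb–Gb.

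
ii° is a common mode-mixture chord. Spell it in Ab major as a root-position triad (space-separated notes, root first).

ii° is built on scale degree 2, which is Bb in both Ab major and its parallel. Stacking thirds in Ab minor on Bb gives Bb–Db–Fb.

Bb Db Fb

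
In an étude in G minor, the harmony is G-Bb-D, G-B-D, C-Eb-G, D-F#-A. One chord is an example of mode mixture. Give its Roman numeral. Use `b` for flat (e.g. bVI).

The diatonic triads in G minor (with V from harmonic minor) are Gm, Adim, Bb, Cm, D, Eb, F. G–Bb–D = Gm, C–Eb–G = Cm and D–F#–A = D are all diatonic. G–B–D doesn't fit — on degree 1 G minor would have Gm (i). G is the degree-1 chord of G major, so it is the borrowed I.

I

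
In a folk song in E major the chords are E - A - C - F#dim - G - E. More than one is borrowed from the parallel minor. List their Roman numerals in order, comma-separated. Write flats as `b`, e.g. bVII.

bVI, ii°, bIII

The diatonic triads in E major are E, F#m, G#m, A, B, C#m, D#dim. E and A both belong to that set. C (C–E–G) is not: scale degree 6 in E major carries C#m (vi). In E minor the chord on that degree is C, so here it functions as bVI, borrowed from the parallel minor. F#dim (F#–A–C) doesn't fit — on degree 2 E major would have F#m (ii). F#dim is the degree-2 chord of E minor, so it is the borrowed ii°. G (G–B–D) is not: scale degree 3 in E major carries G#m (iii). In E minor the chord on that degree is G, so here it functions as bIII, borrowed from the parallel minor.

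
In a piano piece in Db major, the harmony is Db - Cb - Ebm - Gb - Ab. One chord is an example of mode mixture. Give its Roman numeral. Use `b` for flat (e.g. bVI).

The diatonic triads in Db major are Db, Ebm, Fm, Gb, Ab, Bbm, Cdim. Db, Ebm, Gb and Ab all belong to that set. Cb (Cb–Eb–Gb) doesn't fit — on degree 7 Db major would have Cdim (vii°). Cb is the degree-7 chord of Db minor, so it is the borrowed bVII.

bVII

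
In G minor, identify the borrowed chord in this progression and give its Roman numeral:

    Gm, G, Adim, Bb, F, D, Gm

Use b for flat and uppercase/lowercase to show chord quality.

I

In G minor (with V from harmonic minor) the diatonic chords are Gm, Adim, Bb, Cm, D, Eb, F. Of the given chords, Gm, Adim, Bb, F and D are diatonic. But G (G–B–D) is foreign: the diatonic i on degree 1 is Gm, whereas G comes from G major. It is labeled I.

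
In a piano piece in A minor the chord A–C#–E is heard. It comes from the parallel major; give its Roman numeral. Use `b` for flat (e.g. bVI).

The root A is the diatonic 1st degree of A minor; the borrowing shows in the chord quality. A–C#–E is a major chord — the form found in A major, not the diatonic i (Am). Borrowed into A minor it is written I.

I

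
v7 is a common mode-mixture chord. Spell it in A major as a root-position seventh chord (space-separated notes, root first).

E G B D

The root, E, is scale degree 5 — the same note in A major and A minor; only the chord quality changes. Building the minor-seventh chord from the parallel minor on E: E–G–B–D.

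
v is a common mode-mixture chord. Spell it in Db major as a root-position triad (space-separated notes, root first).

The root, Ab, is scale degree 5 — the same note in Db major and Db minor; only the chord quality changes. Stacking thirds in Db minor on Ab gives Ab–Cb–Eb.

Ab Cb Eb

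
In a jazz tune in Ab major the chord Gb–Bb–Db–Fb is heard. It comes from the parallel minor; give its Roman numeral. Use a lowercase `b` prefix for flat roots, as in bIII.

bVII7

In Ab major scale degree 7 is G; Gb is its lowered form, from Ab minor. Gb–Bb–Db–Fb is a dominant-seventh chord — the form found in Ab minor, not the diatonic vii° (Gdim). Borrowed into Ab major it is written bVII7.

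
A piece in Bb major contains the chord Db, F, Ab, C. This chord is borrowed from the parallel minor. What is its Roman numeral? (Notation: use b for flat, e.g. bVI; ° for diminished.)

In Bb major scale degree 3 is D; Db is its lowered form, from Bb minor. Diatonically Bb major has Dm (iii) on that degree; Db–F–Ab–C is instead the major-seventh chord native to Bb minor, so it takes the label bIIImaj7.

bIIImaj7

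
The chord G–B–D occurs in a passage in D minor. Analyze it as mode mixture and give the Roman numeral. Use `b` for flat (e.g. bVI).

IV

The root G is the diatonic 4th degree of D minor; the borrowing shows in the chord quality. G–B–D is a major chord — the form found in D major, not the diatonic iv (Gm). Borrowed into D minor it is written IV.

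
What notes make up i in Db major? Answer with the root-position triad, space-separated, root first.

The root, Db, is scale degree 1 — the same note in Db major and Db minor; only the chord quality changes. Building the minor chord from the parallel minor on Db: Db–Fb–Ab.

Db Fb Ab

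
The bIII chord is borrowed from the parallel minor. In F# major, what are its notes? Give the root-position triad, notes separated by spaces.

bIII is built on the lowered scale degree 3. In F# major degree 3 is A#; lowered it becomes A. Building the major chord from the parallel minor on A: A–C#–E.

A C# E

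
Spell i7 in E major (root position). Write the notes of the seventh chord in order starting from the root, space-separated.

The root, E, is scale degree 1 — the same note in E major and E minor; only the chord quality changes. Stacking thirds in E minor on E gives E–G–B–D.

E G B D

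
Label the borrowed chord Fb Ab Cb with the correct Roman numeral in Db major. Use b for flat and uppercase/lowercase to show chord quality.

In Db major scale degree 3 is F; Fb is its lowered form, from Db minor. Fb–Ab–Cb is a major chord — the form found in Db minor, not the diatonic iii (Fm). Borrowed into Db major it is written bIII.

bIII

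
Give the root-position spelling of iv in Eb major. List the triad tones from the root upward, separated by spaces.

The root, Ab, is scale degree 4 — the same note in Eb major and Eb minor; only the chord quality changes. In Eb minor the chord on Ab is Ab–Cb–Eb.

Ab Cb Eb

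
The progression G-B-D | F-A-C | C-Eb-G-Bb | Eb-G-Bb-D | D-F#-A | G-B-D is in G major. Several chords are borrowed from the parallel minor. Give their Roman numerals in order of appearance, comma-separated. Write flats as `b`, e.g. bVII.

The diatonic triads in G major are G, Am, Bm, C, D, Em, F#dim. G–B–D = G and D–F#–A = D both belong to that set. But F–A–C is foreign: the diatonic vii° on degree 7 is F#dim, whereas F comes from G minor. It is labeled bVII. C–Eb–G–Bb is not: scale degree 4 in G major carries C (IV). In G minor the chord on that degree is Cm7, so here it functions as iv7, borrowed from the parallel minor. Eb–G–Bb–D is not: scale degree 6 in G major carries Em (vi). In G minor the chord on that degree is Ebmaj7, so here it functions as bVImaj7, borrowed from the parallel minor.

bVII, iv7, bVImaj7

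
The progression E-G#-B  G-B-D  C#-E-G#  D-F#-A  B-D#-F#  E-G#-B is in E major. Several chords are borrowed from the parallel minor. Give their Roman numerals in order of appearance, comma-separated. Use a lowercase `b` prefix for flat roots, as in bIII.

E major has the diatonic set E, F#m, G#m, A, B, C#m, D#dim. E–G#–B = E, C#–E–G# = C#m and B–D#–F# = B all belong to that set. G–B–D doesn't fit — on degree 3 E major would have G#m (iii). G is the degree-3 chord of E minor, so it is the borrowed bIII. D–F#–A doesn't fit — on degree 7 E major would have D#dim (vii°). D is the degree-7 chord of E minor, so it is the borrowed bVII.

bIII, bVII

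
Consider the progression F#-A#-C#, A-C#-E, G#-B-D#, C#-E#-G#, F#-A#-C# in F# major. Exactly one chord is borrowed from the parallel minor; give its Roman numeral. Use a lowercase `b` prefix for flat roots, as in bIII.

F# major has the diatonic set F#, G#m, A#m, B, C#, D#m, E#dim. F#–A#–C# = F#, G#–B–D# = G#m and C#–E#–G# = C# are all diatonic. But A–C#–E is foreign: the diatonic iii on degree 3 is A#m, whereas A comes from F# minor. It is labeled bIII.

bIII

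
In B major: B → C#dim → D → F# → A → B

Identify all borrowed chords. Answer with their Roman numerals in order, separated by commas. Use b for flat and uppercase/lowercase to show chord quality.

B major has the diatonic set B, C#m, D#m, E, F#, G#m, A#dim. Of the given chords, B and F# are diatonic. C#dim (C#–E–G) is not: scale degree 2 in B major carries C#m (ii). In B minor the chord on that degree is C#dim, so here it functions as ii°, borrowed from the parallel minor. D (D–F#–A) is not: scale degree 3 in B major carries D#m (iii). In B minor the chord on that degree is D, so here it functions as bIII, borrowed from the parallel minor. A (A–C#–E) is not: scale degree 7 in B major carries A#dim (vii°). In B minor the chord on that degree is A, so here it functions as bVII, borrowed from the parallel minor.

ii°, bIII, bVII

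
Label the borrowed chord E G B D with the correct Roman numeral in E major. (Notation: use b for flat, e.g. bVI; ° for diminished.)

The root E is the diatonic 1st degree of E major; the borrowing shows in the chord quality. The diatonic chord on degree 1 would be E (I), but E–G–B–D is the minor-seventh chord from E minor. As a borrowed chord it is labeled i7.

i7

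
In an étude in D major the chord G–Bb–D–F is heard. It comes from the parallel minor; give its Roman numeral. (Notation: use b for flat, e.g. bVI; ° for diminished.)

The root G is the diatonic 4th degree of D major; the borrowing shows in the chord quality. The diatonic chord on degree 4 would be G (IV), but G–Bb–D–F is the minor-seventh chord from D minor. As a borrowed chord it is labeled iv7.

iv7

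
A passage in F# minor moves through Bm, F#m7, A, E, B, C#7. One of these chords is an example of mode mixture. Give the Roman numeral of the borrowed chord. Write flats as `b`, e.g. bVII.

F# minor has the diatonic set F#m, G#dim, A, Bm, C#, D, E (with V from harmonic minor). Bm, F#m7, A, E and C#7 are all diatonic. B (B–D#–F#) doesn't fit — on degree 4 F# minor would have Bm (iv). B is the degree-4 chord of F# major, so it is the borrowed IV.

IV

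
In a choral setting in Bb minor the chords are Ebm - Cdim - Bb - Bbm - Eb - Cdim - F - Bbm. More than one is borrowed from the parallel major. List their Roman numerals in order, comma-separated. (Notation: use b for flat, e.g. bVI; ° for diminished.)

In Bb minor (with V from harmonic minor) the diatonic chords are Bbm, Cdim, Db, Ebm, F, Gb, Ab. Of the given chords, Ebm, Cdim, Bbm and F are diatonic. Bb (Bb–D–F) is not: scale degree 1 in Bb minor carries Bbm (i). In Bb major the chord on that degree is Bb, so here it functions as I, borrowed from the parallel major. Eb (Eb–G–Bb) doesn't fit — on degree 4 Bb minor would have Ebm (iv). Eb is the degree-4 chord of Bb major, so it is the borrowed IV.

I, IV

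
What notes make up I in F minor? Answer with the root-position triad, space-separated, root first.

F A C

I is built on scale degree 1, which is F in both F minor and its parallel. In F major the chord on F is F–A–C.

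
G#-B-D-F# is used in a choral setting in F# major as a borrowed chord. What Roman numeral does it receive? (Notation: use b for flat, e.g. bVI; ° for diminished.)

G# is scale degree 2 in F# major. Diatonically F# major has G#m (ii) on that degree; G#–B–D–F# is instead the half-diminished-seventh chord native to F# minor, so it takes the label iiø7.

iiø7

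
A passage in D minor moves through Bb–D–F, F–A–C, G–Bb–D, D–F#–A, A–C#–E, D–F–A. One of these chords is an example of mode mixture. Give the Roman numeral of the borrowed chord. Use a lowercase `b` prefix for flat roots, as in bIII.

I

In D minor (with V from harmonic minor) the diatonic chords are Dm, Edim, F, Gm, A, Bb, C. Bb–D–F = Bb, F–A–C = F, G–Bb–D = Gm, A–C#–E = A and D–F–A = Dm all belong to that set. But D–F#–A is foreign: the diatonic i on degree 1 is Dm, whereas D comes from D major. It is labeled I.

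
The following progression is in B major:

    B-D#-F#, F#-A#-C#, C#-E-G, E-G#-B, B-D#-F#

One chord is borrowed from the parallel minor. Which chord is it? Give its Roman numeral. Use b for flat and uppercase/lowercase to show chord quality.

ii°

In B major the diatonic chords are B, C#m, D#m, E, F#, G#m, A#dim. Of the given chords, B–D#–F# = B, F#–A#–C# = F# and E–G#–B = E are diatonic. C#–E–G doesn't fit — on degree 2 B major would have C#m (ii). C#dim is the degree-2 chord of B minor, so it is the borrowed ii°.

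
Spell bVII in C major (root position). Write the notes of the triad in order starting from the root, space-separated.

Bb D F

bVII is built on the lowered scale degree 7. In C major degree 7 is B; lowered it becomes Bb. Stacking thirds in C minor on Bb gives Bb–D–F.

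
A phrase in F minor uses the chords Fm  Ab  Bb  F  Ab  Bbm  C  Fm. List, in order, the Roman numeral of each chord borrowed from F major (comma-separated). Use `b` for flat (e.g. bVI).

IV, I

F minor has the diatonic set Fm, Gdim, Ab, Bbm, C, Db, Eb (with V from harmonic minor). Fm, Ab, Bbm and C all belong to that set. But Bb (Bb–D–F) is foreign: the diatonic iv on degree 4 is Bbm, whereas Bb comes from F major. It is labeled IV. F (F–A–C) doesn't fit — on degree 1 F minor would have Fm (i). F is the degree-1 chord of F major, so it is the borrowed I.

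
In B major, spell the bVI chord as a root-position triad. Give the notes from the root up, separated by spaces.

The root of bVI is the lowered 6th degree: G# becomes G. In B minor the chord on G is G–B–D.

G B D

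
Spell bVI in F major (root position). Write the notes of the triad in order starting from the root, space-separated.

Scale degree 6 in F major is D. bVI uses the lowered form, Db, taken from F minor. Stacking thirds in F minor on Db gives Db–F–Ab.

Db F Ab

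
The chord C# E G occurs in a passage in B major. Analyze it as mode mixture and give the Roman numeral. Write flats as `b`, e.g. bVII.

C# is scale degree 2 in B major. Diatonically B major has C#m (ii) on that degree; C#–E–G is instead the diminished chord native to B minor, so it takes the label ii°.

ii°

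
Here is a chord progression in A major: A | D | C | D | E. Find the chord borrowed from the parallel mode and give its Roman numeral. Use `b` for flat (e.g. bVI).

In A major the diatonic chords are A, Bm, C#m, D, E, F#m, G#dim. A, D and E all belong to that set. C (C–E–G) doesn't fit — on degree 3 A major would have C#m (iii). C is the degree-3 chord of A minor, so it is the borrowed bIII.

bIII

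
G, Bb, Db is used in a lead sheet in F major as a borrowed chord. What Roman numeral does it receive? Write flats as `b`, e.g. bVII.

ii°

G is scale degree 2 in F major. G–Bb–Db is a diminished chord — the form found in F minor, not the diatonic ii (Gm). Borrowed into F major it is written ii°.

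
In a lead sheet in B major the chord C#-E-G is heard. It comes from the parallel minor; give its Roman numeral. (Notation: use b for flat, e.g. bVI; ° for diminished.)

ii°

The root C# is the diatonic 2nd degree of B major; the borrowing shows in the chord quality. Diatonically B major has C#m (ii) on that degree; C#–E–G is instead the diminished chord native to B minor, so it takes the label ii°.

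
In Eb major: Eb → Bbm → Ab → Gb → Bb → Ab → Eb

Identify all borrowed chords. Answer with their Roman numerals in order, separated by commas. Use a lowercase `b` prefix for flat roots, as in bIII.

v, bIII

Eb major has the diatonic set Eb, Fm, Gm, Ab, Bb, Cm, Ddim. Eb, Ab and Bb are all diatonic. Bbm (Bb–Db–F) is not: scale degree 5 in Eb major carries Bb (V). In Eb minor the chord on that degree is Bbm, so here it functions as v, borrowed from the parallel minor. Gb (Gb–Bb–Db) is not: scale degree 3 in Eb major carries Gm (iii). In Eb minor the chord on that degree is Gb, so here it functions as bIII, borrowed from the parallel minor.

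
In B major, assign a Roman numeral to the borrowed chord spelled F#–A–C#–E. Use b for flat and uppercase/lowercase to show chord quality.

F# is scale degree 5 in B major. Diatonically B major has F# (V) on that degree; F#–A–C#–E is instead the minor-seventh chord native to B minor, so it takes the label v7.

v7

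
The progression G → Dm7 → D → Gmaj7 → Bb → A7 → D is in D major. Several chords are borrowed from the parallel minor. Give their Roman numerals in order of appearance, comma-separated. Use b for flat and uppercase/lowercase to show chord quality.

D major has the diatonic set D, Em, F#m, G, A, Bm, C#dim. Of the given chords, G, D, Gmaj7 and A7 are diatonic. Dm7 (D–F–A–C) doesn't fit — on degree 1 D major would have D (I). Dm7 is the degree-1 chord of D minor, so it is the borrowed i7. Bb (Bb–D–F) is not: scale degree 6 in D major carries Bm (vi). In D minor the chord on that degree is Bb, so here it functions as bVI, borrowed from the parallel minor.

i7, bVI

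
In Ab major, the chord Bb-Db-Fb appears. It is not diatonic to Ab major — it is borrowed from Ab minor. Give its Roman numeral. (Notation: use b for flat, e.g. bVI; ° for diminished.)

Bb is scale degree 2 in Ab major. Bb–Db–Fb is a diminished chord — the form found in Ab minor, not the diatonic ii (Bbm). Borrowed into Ab major it is written ii°.

ii°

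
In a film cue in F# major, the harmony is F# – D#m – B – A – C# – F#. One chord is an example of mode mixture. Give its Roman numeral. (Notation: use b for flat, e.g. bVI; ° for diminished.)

bIII

In F# major the diatonic chords are F#, G#m, A#m, B, C#, D#m, E#dim. F#, D#m, B and C# all belong to that set. A (A–C#–E) is not: scale degree 3 in F# major carries A#m (iii). In F# minor the chord on that degree is A, so here it functions as bIII, borrowed from the parallel minor.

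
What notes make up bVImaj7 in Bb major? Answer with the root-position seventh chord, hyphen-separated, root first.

Gb-Bb-Db-F

bVImaj7 is built on the lowered scale degree 6. In Bb major degree 6 is G; lowered it becomes Gb. Building the major-seventh chord from the parallel minor on Gb: Gb–Bb–Db–F.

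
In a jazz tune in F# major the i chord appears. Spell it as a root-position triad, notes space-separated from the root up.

F# A C#

i is built on scale degree 1, which is F# in both F# major and its parallel. In F# minor the chord on F# is F#–A–C#.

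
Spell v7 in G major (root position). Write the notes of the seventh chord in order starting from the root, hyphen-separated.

v7 is built on scale degree 5, which is D in both G major and its parallel. Building the minor-seventh chord from the parallel minor on D: D–F–A–C.

D-F-A-C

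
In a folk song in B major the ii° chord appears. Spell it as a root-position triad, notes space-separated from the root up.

C# E G

The root, C#, is scale degree 2 — the same note in B major and B minor; only the chord quality changes. In B minor the chord on C# is C#–E–G.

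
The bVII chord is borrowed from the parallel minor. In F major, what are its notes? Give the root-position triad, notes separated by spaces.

Eb G Bb

Scale degree 7 in F major is E. bVII uses the lowered form, Eb, taken from F minor. In F minor the chord on Eb is Eb–G–Bb.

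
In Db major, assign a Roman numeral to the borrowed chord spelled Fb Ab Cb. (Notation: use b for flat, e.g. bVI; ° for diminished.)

Fb is the lowered form of scale degree 3 in Db major (the diatonic degree 3 is F). The diatonic chord on degree 3 would be Fm (iii), but Fb–Ab–Cb is the major chord from Db minor. As a borrowed chord it is labeled bIII.

bIII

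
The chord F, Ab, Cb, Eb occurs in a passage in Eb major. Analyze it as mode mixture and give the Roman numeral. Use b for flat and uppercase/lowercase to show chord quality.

The root F is the diatonic 2nd degree of Eb major; the borrowing shows in the chord quality. Diatonically Eb major has Fm (ii) on that degree; F–Ab–Cb–Eb is instead the half-diminished-seventh chord native to Eb minor, so it takes the label iiø7.

iiø7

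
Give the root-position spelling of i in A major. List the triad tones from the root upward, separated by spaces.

The root, A, is scale degree 1 — the same note in A major and A minor; only the chord quality changes. Building the minor chord from the parallel minor on A: A–C–E.

A C E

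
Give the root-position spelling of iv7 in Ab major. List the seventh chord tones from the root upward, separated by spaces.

iv7 is built on scale degree 4, which is Db in both Ab major and its parallel. Stacking thirds in Ab minor on Db gives Db–Fb–Ab–Cb.

Db Fb Ab Cb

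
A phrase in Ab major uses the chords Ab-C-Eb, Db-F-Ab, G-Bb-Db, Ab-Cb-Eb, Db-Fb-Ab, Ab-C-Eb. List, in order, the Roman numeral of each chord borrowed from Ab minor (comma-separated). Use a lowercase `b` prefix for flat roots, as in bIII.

i, iv

The diatonic triads in Ab major are Ab, Bbm, Cm, Db, Eb, Fm, Gdim. Of the given chords, Ab–C–Eb = Ab, Db–F–Ab = Db and G–Bb–Db = Gdim are diatonic. Ab–Cb–Eb doesn't fit — on degree 1 Ab major would have Ab (I). Abm is the degree-1 chord of Ab minor, so it is the borrowed i. But Db–Fb–Ab is foreign: the diatonic IV on degree 4 is Db, whereas Dbm comes from Ab minor. It is labeled iv.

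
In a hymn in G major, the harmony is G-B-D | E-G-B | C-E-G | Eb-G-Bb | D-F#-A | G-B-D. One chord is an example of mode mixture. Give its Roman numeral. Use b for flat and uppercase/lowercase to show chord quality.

G major has the diatonic set G, Am, Bm, C, D, Em, F#dim. G–B–D = G, E–G–B = Em, C–E–G = C and D–F#–A = D are all diatonic. But Eb–G–Bb is foreign: the diatonic vi on degree 6 is Em, whereas Eb comes from G minor. It is labeled bVI.

bVI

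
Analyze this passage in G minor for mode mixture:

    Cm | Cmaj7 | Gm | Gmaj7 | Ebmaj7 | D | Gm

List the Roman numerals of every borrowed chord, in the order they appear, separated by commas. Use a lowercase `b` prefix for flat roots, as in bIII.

IVmaj7, Imaj7

G minor has the diatonic set Gm, Adim, Bb, Cm, D, Eb, F (with V from harmonic minor). Cm, Gm, Ebmaj7 and D are all diatonic. Cmaj7 (C–E–G–B) doesn't fit — on degree 4 G minor would have Cm (iv). Cmaj7 is the degree-4 chord of G major, so it is the borrowed IVmaj7. Gmaj7 (G–B–D–F#) doesn't fit — on degree 1 G minor would have Gm (i). Gmaj7 is the degree-1 chord of G major, so it is the borrowed Imaj7.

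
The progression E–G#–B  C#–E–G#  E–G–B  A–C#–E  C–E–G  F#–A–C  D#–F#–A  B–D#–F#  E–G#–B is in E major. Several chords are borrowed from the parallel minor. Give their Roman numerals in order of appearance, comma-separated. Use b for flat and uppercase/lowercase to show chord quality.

E major has the diatonic set E, F#m, G#m, A, B, C#m, D#dim. Of the given chords, E–G#–B = E, C#–E–G# = C#m, A–C#–E = A, D#–F#–A = D#dim and B–D#–F# = B are diatonic. E–G–B doesn't fit — on degree 1 E major would have E (I). Em is the degree-1 chord of E minor, so it is the borrowed i. C–E–G is not: scale degree 6 in E major carries C#m (vi). In E minor the chord on that degree is C, so here it functions as bVI, borrowed from the parallel minor. But F#–A–C is foreign: the diatonic ii on degree 2 is F#m, whereas F#dim comes from E minor. It is labeled ii°.

i, bVI, ii°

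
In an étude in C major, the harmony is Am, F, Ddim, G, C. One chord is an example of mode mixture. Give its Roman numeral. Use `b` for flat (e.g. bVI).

ii°

The diatonic triads in C major are C, Dm, Em, F, G, Am, Bdim. Of the given chords, Am, F, G and C are diatonic. Ddim (D–F–Ab) doesn't fit — on degree 2 C major would have Dm (ii). Ddim is the degree-2 chord of C minor, so it is the borrowed ii°.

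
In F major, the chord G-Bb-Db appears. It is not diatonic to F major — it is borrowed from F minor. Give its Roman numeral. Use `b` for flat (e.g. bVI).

ii°

G is scale degree 2 in F major. Diatonically F major has Gm (ii) on that degree; G–Bb–Db is instead the diminished chord native to F minor, so it takes the label ii°.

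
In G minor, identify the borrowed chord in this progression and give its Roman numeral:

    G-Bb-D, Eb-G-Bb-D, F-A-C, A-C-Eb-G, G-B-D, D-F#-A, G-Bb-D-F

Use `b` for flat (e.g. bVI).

G minor has the diatonic set Gm, Adim, Bb, Cm, D, Eb, F (with V from harmonic minor). G–Bb–D = Gm, Eb–G–Bb–D = Ebmaj7, F–A–C = F, A–C–Eb–G = Am7b5, D–F#–A = D and G–Bb–D–F = Gm7 are all diatonic. But G–B–D is foreign: the diatonic i on degree 1 is Gm, whereas G comes from G major. It is labeled I.

I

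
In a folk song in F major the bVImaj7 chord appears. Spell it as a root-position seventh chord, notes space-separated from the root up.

Db F Ab C

The root of bVImaj7 is the lowered 6th degree: D becomes Db. In F minor the chord on Db is Db–F–Ab–C.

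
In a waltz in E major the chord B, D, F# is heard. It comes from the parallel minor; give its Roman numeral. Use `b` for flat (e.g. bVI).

v

B is scale degree 5 in E major. The diatonic chord on degree 5 would be B (V), but B–D–F# is the minor chord from E minor. As a borrowed chord it is labeled v.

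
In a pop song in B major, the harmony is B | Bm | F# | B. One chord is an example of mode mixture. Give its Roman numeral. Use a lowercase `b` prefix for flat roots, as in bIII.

The diatonic triads in B major are B, C#m, D#m, E, F#, G#m, A#dim. B and F# both belong to that set. Bm (B–D–F#) is not: scale degree 1 in B major carries B (I). In B minor the chord on that degree is Bm, so here it functions as i, borrowed from the parallel minor.

i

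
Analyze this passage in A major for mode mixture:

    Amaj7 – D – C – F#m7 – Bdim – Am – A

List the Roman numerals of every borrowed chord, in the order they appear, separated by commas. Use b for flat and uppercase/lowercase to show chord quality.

bIII, ii°, i

The diatonic triads in A major are A, Bm, C#m, D, E, F#m, G#dim. Of the given chords, Amaj7, D, F#m7 and A are diatonic. C (C–E–G) doesn't fit — on degree 3 A major would have C#m (iii). C is the degree-3 chord of A minor, so it is the borrowed bIII. Bdim (B–D–F) doesn't fit — on degree 2 A major would have Bm (ii). Bdim is the degree-2 chord of A minor, so it is the borrowed ii°. But Am (A–C–E) is foreign: the diatonic I on degree 1 is A, whereas Am comes from A minor. It is labeled i.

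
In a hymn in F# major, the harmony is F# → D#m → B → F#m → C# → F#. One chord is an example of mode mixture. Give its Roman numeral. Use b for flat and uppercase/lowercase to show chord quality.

i

In F# major the diatonic chords are F#, G#m, A#m, B, C#, D#m, E#dim. F#, D#m, B and C# all belong to that set. F#m (F#–A–C#) doesn't fit — on degree 1 F# major would have F# (I). F#m is the degree-1 chord of F# minor, so it is the borrowed i.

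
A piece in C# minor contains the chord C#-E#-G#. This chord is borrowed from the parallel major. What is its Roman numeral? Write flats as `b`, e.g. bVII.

C# is scale degree 1 in C# minor. C#–E#–G# is a major chord — the form found in C# major, not the diatonic i (C#m). Borrowed into C# minor it is written I.

I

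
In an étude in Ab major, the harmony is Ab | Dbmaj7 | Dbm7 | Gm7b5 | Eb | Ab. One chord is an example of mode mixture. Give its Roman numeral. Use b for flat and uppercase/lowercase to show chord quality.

iv7

In Ab major the diatonic chords are Ab, Bbm, Cm, Db, Eb, Fm, Gdim. Of the given chords, Ab, Dbmaj7, Gm7b5 and Eb are diatonic. Dbm7 (Db–Fb–Ab–Cb) is not: scale degree 4 in Ab major carries Db (IV). In Ab minor the chord on that degree is Dbm7, so here it functions as iv7, borrowed from the parallel minor.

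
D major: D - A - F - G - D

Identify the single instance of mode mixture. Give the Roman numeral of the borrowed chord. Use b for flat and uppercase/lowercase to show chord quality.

In D major the diatonic chords are D, Em, F#m, G, A, Bm, C#dim. D, A and G all belong to that set. F (F–A–C) doesn't fit — on degree 3 D major would have F#m (iii). F is the degree-3 chord of D minor, so it is the borrowed bIII.

bIII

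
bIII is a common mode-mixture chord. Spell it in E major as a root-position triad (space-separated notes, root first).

G B D

Scale degree 3 in E major is G#. bIII uses the lowered form, G, taken from E minor. In E minor the chord on G is G–B–D.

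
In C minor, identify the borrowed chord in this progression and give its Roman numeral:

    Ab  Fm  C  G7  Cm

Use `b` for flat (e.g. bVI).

I

The diatonic triads in C minor (with V from harmonic minor) are Cm, Ddim, Eb, Fm, G, Ab, Bb. Ab, Fm, G7 and Cm all belong to that set. C (C–E–G) is not: scale degree 1 in C minor carries Cm (i). In C major the chord on that degree is C, so here it functions as I, borrowed from the parallel major.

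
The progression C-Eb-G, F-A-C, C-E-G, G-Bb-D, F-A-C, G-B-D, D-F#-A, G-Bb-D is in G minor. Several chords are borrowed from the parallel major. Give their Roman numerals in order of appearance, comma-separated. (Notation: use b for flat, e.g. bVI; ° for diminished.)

IV, I

In G minor (with V from harmonic minor) the diatonic chords are Gm, Adim, Bb, Cm, D, Eb, F. C–Eb–G = Cm, F–A–C = F, G–Bb–D = Gm and D–F#–A = D all belong to that set. But C–E–G is foreign: the diatonic iv on degree 4 is Cm, whereas C comes from G major. It is labeled IV. G–B–D is not: scale degree 1 in G minor carries Gm (i). In G major the chord on that degree is G, so here it functions as I, borrowed from the parallel major.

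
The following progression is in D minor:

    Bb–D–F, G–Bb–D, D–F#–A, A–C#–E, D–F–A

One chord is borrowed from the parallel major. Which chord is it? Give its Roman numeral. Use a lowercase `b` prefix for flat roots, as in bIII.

I

D minor has the diatonic set Dm, Edim, F, Gm, A, Bb, C (with V from harmonic minor). Bb–D–F = Bb, G–Bb–D = Gm, A–C#–E = A and D–F–A = Dm are all diatonic. D–F#–A doesn't fit — on degree 1 D minor would have Dm (i). D is the degree-1 chord of D major, so it is the borrowed I.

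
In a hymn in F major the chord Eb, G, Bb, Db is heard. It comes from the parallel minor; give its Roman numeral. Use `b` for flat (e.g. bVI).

bVII7

In F major scale degree 7 is E; Eb is its lowered form, from F minor. Diatonically F major has Edim (vii°) on that degree; Eb–G–Bb–Db is instead the dominant-seventh chord native to F minor, so it takes the label bVII7.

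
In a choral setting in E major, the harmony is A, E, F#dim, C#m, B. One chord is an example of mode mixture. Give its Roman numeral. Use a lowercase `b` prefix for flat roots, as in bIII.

ii°

E major has the diatonic set E, F#m, G#m, A, B, C#m, D#dim. A, E, C#m and B all belong to that set. But F#dim (F#–A–C) is foreign: the diatonic ii on degree 2 is F#m, whereas F#dim comes from E minor. It is labeled ii°.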